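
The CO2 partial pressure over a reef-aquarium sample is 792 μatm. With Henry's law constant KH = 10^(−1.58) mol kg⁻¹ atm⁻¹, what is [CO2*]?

KH = 10^(−1.58) = 2.630×10^-2 mol kg⁻¹ atm⁻¹
[CO2*] = KH · pCO2 = 2.630×10^-2 × 792×10^-6 atm = 2.08×10^-5 mol/kg

[CO2*] = 20.8 μmol/kg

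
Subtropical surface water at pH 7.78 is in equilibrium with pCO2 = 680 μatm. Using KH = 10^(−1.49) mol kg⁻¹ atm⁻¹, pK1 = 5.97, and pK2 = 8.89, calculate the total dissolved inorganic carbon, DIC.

DIC = 1.55 mmol/kg

[CO2*] = KH · pCO2 = 10^(−1.49) × 680×10^-6 = 2.200×10^-5 mol/kg
α₀ = 1/(1 + K1/[H⁺] + K1K2/[H⁺]²) = 1/(1 + 10^+1.81 + 10^+0.70) = 0.01417
DIC = [CO2*]/α₀ = 2.200×10^-5 / 0.01417 = 1.55 mmol/kg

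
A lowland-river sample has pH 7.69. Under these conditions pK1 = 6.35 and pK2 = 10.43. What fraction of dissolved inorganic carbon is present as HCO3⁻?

α₁ = 1 / (1 + [H⁺]/K1 + K2/[H⁺]) = 1 / (1 + 10^-1.34 + 10^-2.74)
   = 1 / (1 + 0.045709 + 0.0018197) = 1/1.0475 = 0.9546

α₁ = 0.955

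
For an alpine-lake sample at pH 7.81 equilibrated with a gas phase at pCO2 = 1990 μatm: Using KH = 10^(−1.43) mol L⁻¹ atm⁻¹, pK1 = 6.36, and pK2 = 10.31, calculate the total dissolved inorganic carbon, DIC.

DIC = 2.16 mmol/L

[CO2*] = KH · pCO2 = 10^(−1.43) × 1990×10^-6 = 7.394×10^-5 mol/L
α₀ = 1/(1 + K1/[H⁺] + K1K2/[H⁺]²) = 1/(1 + 10^+1.45 + 10^-1.05) = 0.03416
DIC = [CO2*]/α₀ = 7.394×10^-5 / 0.03416 = 2.16 mmol/L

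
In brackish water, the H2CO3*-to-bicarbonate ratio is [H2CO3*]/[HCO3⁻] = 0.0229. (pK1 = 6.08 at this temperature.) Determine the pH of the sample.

pH = 7.72

From K1 = [H⁺][HCO3⁻]/[H2CO3*]:  pH = pK1 − log₁₀([H2CO3*]/[HCO3⁻])
log₁₀(0.0229) = -1.640
pH = 6.08 − (-1.640) = 7.72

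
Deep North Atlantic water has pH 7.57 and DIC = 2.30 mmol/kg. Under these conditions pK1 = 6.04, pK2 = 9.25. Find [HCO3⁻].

α₁ = 1 / (1 + [H⁺]/K1 + K2/[H⁺]) = 1 / (1 + 10^-1.53 + 10^-1.68)
   = 1 / (1 + 0.029512 + 0.020893) = 1/1.0504 = 0.9520
[HCO3⁻] = α₁ × DIC = 0.9520 × 2.30 = 2.19 mmol/kg

[HCO3⁻] = 2.19 mmol/kg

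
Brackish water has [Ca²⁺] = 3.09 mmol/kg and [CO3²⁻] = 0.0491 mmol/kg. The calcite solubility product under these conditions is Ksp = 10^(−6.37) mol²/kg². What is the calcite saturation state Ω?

Ksp = 10^(−6.37) = 4.266×10^-7
Ω = [Ca²⁺][CO3²⁻]/Ksp = (3.09×10^-3)(0.0491×10^-3) / 4.266×10^-7 = 0.356

Ω = 0.356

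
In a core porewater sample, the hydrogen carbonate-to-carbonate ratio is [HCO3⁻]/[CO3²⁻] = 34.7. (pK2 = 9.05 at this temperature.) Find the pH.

pH = 7.51

From K2 = [H⁺][CO3²⁻]/[HCO3⁻]:  pH = pK2 − log₁₀([HCO3⁻]/[CO3²⁻])
log₁₀(34.7) = +1.540
pH = 9.05 − (+1.540) = 7.51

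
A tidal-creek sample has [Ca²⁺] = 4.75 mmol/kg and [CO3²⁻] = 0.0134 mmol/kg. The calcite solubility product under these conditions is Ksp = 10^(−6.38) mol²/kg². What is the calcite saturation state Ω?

Ksp = 10^(−6.38) = 4.169×10^-7
Ω = [Ca²⁺][CO3²⁻]/Ksp = (4.75×10^-3)(0.0134×10^-3) / 4.169×10^-7 = 0.153

Ω = 0.153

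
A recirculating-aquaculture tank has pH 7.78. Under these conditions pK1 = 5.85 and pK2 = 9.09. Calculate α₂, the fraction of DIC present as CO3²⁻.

α₂ = 1 / (1 + [H⁺]/K2 + [H⁺]²/(K1K2)) = 1 / (1 + 10^+1.31 + 10^-0.62)
   = 1 / (1 + 20.417 + 0.23988) = 1/21.657 = 0.04617

α₂ = 0.0462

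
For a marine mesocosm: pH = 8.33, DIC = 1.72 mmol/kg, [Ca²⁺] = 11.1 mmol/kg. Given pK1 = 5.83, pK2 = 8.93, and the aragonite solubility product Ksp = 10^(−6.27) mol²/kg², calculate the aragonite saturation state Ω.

Ω = 7.12

α₂ = 1 / (1 + [H⁺]/K2 + [H⁺]²/(K1K2)) = 1 / (1 + 10^+0.60 + 10^-1.90)
   = 1 / (1 + 3.9811 + 0.012589) = 1/4.9937 = 0.2003
[CO3²⁻] = α₂ × DIC = 0.2003 × 1.72 = 0.3444 mmol/kg
Ksp = 10^(−6.27) = 5.370×10^-7
Ω = [Ca²⁺][CO3²⁻]/Ksp = (11.1×10^-3)(3.444×10^-4) / 5.370×10^-7 = 7.12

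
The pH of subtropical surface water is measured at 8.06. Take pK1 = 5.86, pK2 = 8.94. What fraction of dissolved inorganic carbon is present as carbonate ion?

α₂ = 0.116

α₂ = 1 / (1 + [H⁺]/K2 + [H⁺]²/(K1K2)) = 1 / (1 + 10^+0.88 + 10^-1.32)
   = 1 / (1 + 7.5858 + 0.047863) = 1/8.6336 = 0.1158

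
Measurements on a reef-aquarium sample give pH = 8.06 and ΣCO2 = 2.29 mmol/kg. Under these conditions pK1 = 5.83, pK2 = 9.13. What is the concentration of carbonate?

α₂ = 1 / (1 + [H⁺]/K2 + [H⁺]²/(K1K2)) = 1 / (1 + 10^+1.07 + 10^-1.16)
   = 1 / (1 + 11.749 + 0.069183) = 1/12.818 = 0.07801
[CO3²⁻] = α₂ × DIC = 0.07801 × 2.29 = 0.179 mmol/kg

[CO3²⁻] = 0.179 mmol/kg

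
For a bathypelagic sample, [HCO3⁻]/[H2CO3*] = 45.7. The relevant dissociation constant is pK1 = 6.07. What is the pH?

pH = 7.73

From K1 = [H⁺][HCO3⁻]/[H2CO3*]:  pH = pK1 + log₁₀([HCO3⁻]/[H2CO3*])
log₁₀(45.7) = +1.660
pH = 6.07 + (+1.660) = 7.73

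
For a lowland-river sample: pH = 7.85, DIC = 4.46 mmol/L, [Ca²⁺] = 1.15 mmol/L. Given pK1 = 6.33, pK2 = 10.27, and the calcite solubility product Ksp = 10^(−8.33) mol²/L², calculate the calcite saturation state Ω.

Ω = 4.03

α₂ = 1 / (1 + [H⁺]/K2 + [H⁺]²/(K1K2)) = 1 / (1 + 10^+2.42 + 10^+0.90)
   = 1 / (1 + 263.03 + 7.9433) = 1/271.97 = 0.003677
[CO3²⁻] = α₂ × DIC = 0.003677 × 4.46 = 0.01640 mmol/L = 16.40 μmol/L
Ksp = 10^(−8.33) = 4.677×10^-9
Ω = [Ca²⁺][CO3²⁻]/Ksp = (1.15×10^-3)(1.640×10^-5) / 4.677×10^-9 = 4.03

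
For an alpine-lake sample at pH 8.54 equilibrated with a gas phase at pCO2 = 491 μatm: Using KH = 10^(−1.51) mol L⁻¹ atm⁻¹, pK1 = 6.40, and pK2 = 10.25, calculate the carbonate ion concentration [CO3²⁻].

[CO3²⁻] = 0.0408 mmol/L

[CO2*] = KH · pCO2 = 10^(−1.51) × 491×10^-6 = 1.517×10^-5 mol/L
α₀ = 1/(1 + K1/[H⁺] + K1K2/[H⁺]²) = 1/(1 + 10^+2.14 + 10^+0.43) = 0.007056
DIC = [CO2*]/α₀ = 1.517×10^-5 / 0.007056 = 2.151 mmol/L
[CO3²⁻] = α₂·DIC; α₂ = 0.01899, so [CO3²⁻] = 0.01899 × 2.151 = 0.0408 mmol/L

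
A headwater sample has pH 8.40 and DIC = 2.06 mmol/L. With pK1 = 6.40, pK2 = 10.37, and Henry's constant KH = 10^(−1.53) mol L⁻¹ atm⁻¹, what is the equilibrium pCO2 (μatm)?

α₀ = 1 / (1 + K1/[H⁺] + K1K2/[H⁺]²) = 1 / (1 + 10^+2.00 + 10^+0.03)
   = 1 / (1 + 100.00 + 1.0715) = 1/102.07 = 0.009797
[CO2*] = α₀ × DIC = 0.009797 × 2.06 = 0.02018 mmol/L
pCO2 = [CO2*]/KH = 2.018×10^-5 / 2.951×10^-2 = 684 μatm

pCO2 = 684 μatm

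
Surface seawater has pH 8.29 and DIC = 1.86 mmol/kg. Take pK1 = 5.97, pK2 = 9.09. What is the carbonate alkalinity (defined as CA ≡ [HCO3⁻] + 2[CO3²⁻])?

CA = [HCO3⁻] + 2[CO3²⁻] = (α₁ + 2α₂)·DIC
At pH 8.29: [H⁺]/K1 = 10^-2.32 = 0.0047863, K2/[H⁺] = 10^-0.80 = 0.15849
α₁ = 1/(1 + 0.0047863 + 0.15849) = 1/1.1633 = 0.8596; α₂ = α₁·K2/[H⁺] = 0.1362
α₁ + 2α₂ = 1.1321
CA = 1.1321 × 1.86 = 2.11 mmol/kg

CA = 2.11 mmol/kg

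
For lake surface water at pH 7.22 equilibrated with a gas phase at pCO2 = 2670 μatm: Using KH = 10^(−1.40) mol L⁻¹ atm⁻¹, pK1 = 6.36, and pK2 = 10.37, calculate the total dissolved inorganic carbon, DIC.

[CO2*] = KH · pCO2 = 10^(−1.40) × 2670×10^-6 = 1.063×10^-4 mol/L
α₀ = 1/(1 + K1/[H⁺] + K1K2/[H⁺]²) = 1/(1 + 10^+0.86 + 10^-2.29) = 0.1212
DIC = [CO2*]/α₀ = 1.063×10^-4 / 0.1212 = 0.877 mmol/L

DIC = 0.877 mmol/L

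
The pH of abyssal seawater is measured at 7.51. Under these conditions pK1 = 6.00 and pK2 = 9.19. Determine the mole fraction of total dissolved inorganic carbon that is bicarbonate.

α₁ = 1 / (1 + [H⁺]/K1 + K2/[H⁺]) = 1 / (1 + 10^-1.51 + 10^-1.68)
   = 1 / (1 + 0.030903 + 0.020893) = 1/1.0518 = 0.9508

α₁ = 0.951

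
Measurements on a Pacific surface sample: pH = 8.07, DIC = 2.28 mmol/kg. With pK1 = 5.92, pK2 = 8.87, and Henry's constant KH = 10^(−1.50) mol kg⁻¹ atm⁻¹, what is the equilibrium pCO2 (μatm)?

pCO2 = 438 μatm

α₀ = 1 / (1 + K1/[H⁺] + K1K2/[H⁺]²) = 1 / (1 + 10^+2.15 + 10^+1.35)
   = 1 / (1 + 141.25 + 22.387) = 1/164.64 = 0.006074
[CO2*] = α₀ × DIC = 0.006074 × 2.28 = 0.01385 mmol/kg = 13.85 μmol/kg
pCO2 = [CO2*]/KH = 1.385×10^-5 / 3.162×10^-2 = 438 μatm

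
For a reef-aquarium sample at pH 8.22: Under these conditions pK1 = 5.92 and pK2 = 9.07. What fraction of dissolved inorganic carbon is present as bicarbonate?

α₁ = 0.872

α₁ = 1 / (1 + [H⁺]/K1 + K2/[H⁺]) = 1 / (1 + 10^-2.30 + 10^-0.85)
   = 1 / (1 + 0.0050119 + 0.14125) = 1/1.1463 = 0.8724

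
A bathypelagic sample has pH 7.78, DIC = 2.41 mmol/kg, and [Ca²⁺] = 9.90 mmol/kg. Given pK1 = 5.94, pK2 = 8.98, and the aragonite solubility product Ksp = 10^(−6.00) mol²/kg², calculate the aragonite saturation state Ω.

Ω = 1.40

α₂ = 1 / (1 + [H⁺]/K2 + [H⁺]²/(K1K2)) = 1 / (1 + 10^+1.20 + 10^-0.64)
   = 1 / (1 + 15.849 + 0.22909) = 1/17.078 = 0.05855
[CO3²⁻] = α₂ × DIC = 0.05855 × 2.41 = 0.1411 mmol/kg
Ksp = 10^(−6.00) = 1.000×10^-6
Ω = [Ca²⁺][CO3²⁻]/Ksp = (9.90×10^-3)(1.411×10^-4) / 1.000×10^-6 = 1.40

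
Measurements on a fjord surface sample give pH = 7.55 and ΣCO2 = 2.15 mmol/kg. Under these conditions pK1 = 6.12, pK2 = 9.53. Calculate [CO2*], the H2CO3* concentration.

[CO2*] = 0.0762 mmol/kg

α₀ = 1 / (1 + K1/[H⁺] + K1K2/[H⁺]²) = 1 / (1 + 10^+1.43 + 10^-0.55)
   = 1 / (1 + 26.915 + 0.28184) = 1/28.197 = 0.03546
[CO2*] = α₀ × DIC = 0.03546 × 2.15 = 0.0762 mmol/kg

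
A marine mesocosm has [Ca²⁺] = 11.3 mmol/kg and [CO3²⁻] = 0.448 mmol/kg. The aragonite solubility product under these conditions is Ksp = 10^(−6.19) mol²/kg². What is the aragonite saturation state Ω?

Ω = 7.84

Ksp = 10^(−6.19) = 6.457×10^-7
Ω = [Ca²⁺][CO3²⁻]/Ksp = (11.3×10^-3)(0.448×10^-3) / 6.457×10^-7 = 7.84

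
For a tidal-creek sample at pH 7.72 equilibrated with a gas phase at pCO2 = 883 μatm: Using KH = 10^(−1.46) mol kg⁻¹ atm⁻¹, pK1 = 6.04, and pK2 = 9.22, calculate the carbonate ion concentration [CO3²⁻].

[CO3²⁻] = 0.0463 mmol/kg

[CO2*] = KH · pCO2 = 10^(−1.46) × 883×10^-6 = 3.062×10^-5 mol/kg
α₀ = 1/(1 + K1/[H⁺] + K1K2/[H⁺]²) = 1/(1 + 10^+1.68 + 10^+0.18) = 0.01985
DIC = [CO2*]/α₀ = 3.062×10^-5 / 0.01985 = 1.542 mmol/kg
[CO3²⁻] = α₂·DIC; α₂ = 0.03004, so [CO3²⁻] = 0.03004 × 1.542 = 0.0463 mmol/kg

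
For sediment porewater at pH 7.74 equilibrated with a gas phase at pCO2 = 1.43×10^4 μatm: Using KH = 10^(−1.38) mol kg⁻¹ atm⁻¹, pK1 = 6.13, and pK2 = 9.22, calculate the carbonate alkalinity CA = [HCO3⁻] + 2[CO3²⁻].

CA = 25.9 mmol/kg

[CO2*] = KH · pCO2 = 10^(−1.38) × 1.43×10^4×10^-6 = 5.961×10^-4 mol/kg
α₀ = 1/(1 + K1/[H⁺] + K1K2/[H⁺]²) = 1/(1 + 10^+1.61 + 10^+0.13) = 0.02321
DIC = [CO2*]/α₀ = 5.961×10^-4 / 0.02321 = 25.69 mmol/kg
CA = (α₁ + 2α₂)·DIC = (0.9455 + 2×0.03131) × 25.69 = 25.9 mmol/kg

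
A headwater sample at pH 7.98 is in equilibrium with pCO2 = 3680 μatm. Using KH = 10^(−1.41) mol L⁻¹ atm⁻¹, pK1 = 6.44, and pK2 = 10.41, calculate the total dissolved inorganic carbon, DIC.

DIC = 5.13 mmol/L

[CO2*] = KH · pCO2 = 10^(−1.41) × 3680×10^-6 = 1.432×10^-4 mol/L
α₀ = 1/(1 + K1/[H⁺] + K1K2/[H⁺]²) = 1/(1 + 10^+1.54 + 10^-0.89) = 0.02793
DIC = [CO2*]/α₀ = 1.432×10^-4 / 0.02793 = 5.13 mmol/L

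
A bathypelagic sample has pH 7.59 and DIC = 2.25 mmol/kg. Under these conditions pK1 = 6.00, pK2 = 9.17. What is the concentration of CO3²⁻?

α₂ = 1 / (1 + [H⁺]/K2 + [H⁺]²/(K1K2)) = 1 / (1 + 10^+1.58 + 10^-0.01)
   = 1 / (1 + 38.019 + 0.97724) = 1/39.996 = 0.02500
[CO3²⁻] = α₂ × DIC = 0.02500 × 2.25 = 0.0563 mmol/kg

[CO3²⁻] = 0.0563 mmol/kg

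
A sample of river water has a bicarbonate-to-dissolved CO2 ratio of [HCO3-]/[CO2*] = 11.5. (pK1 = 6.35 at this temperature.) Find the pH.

From K1 = [H⁺][HCO3-]/[CO2*]:  pH = pK1 + log₁₀([HCO3-]/[CO2*])
log₁₀(11.5) = +1.061
pH = 6.35 + (+1.061) = 7.41

pH = 7.41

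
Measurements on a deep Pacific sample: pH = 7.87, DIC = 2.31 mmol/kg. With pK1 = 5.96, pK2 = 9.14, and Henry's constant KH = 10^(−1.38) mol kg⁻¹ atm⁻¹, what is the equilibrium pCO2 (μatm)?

α₀ = 1 / (1 + K1/[H⁺] + K1K2/[H⁺]²) = 1 / (1 + 10^+1.91 + 10^+0.64)
   = 1 / (1 + 81.283 + 4.3652) = 1/86.648 = 0.01154
[CO2*] = α₀ × DIC = 0.01154 × 2.31 = 0.02666 mmol/kg
pCO2 = [CO2*]/KH = 2.666×10^-5 / 4.169×10^-2 = 640 μatm

pCO2 = 640 μatm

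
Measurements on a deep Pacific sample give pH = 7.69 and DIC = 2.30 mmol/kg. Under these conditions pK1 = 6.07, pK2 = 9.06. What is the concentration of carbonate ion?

α₂ = 1 / (1 + [H⁺]/K2 + [H⁺]²/(K1K2)) = 1 / (1 + 10^+1.37 + 10^-0.25)
   = 1 / (1 + 23.442 + 0.56234) = 1/25.005 = 0.03999
[CO3²⁻] = α₂ × DIC = 0.03999 × 2.30 = 0.0920 mmol/kg

[CO3²⁻] = 0.0920 mmol/kg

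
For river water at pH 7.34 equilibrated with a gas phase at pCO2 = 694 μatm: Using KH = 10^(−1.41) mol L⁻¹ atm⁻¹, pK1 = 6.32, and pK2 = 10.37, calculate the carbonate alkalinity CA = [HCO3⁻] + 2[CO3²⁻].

CA = 0.283 mmol/L

[CO2*] = KH · pCO2 = 10^(−1.41) × 694×10^-6 = 2.700×10^-5 mol/L
α₀ = 1/(1 + K1/[H⁺] + K1K2/[H⁺]²) = 1/(1 + 10^+1.02 + 10^-2.01) = 0.08710
DIC = [CO2*]/α₀ = 2.700×10^-5 / 0.08710 = 0.3100 mmol/L
CA = (α₁ + 2α₂)·DIC = (0.9120 + 2×0.0008512) × 0.3100 = 0.283 mmol/L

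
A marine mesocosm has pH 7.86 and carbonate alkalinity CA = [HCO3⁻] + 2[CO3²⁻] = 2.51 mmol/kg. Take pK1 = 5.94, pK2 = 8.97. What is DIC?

CA = [HCO3⁻] + 2[CO3²⁻] = (α₁ + 2α₂)·DIC
At pH 7.86: [H⁺]/K1 = 10^-1.92 = 0.012023, K2/[H⁺] = 10^-1.11 = 0.077625
α₁ = 1/(1 + 0.012023 + 0.077625) = 1/1.0896 = 0.9177; α₂ = α₁·K2/[H⁺] = 0.07124
α₁ + 2α₂ = 1.0602
DIC = CA / (α₁ + 2α₂) = 2.51 / 1.0602 = 2.37 mmol/kg

DIC = 2.37 mmol/kg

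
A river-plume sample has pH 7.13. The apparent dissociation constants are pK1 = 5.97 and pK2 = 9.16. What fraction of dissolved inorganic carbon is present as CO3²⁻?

α₂ = 1 / (1 + [H⁺]/K2 + [H⁺]²/(K1K2)) = 1 / (1 + 10^+2.03 + 10^+0.87)
   = 1 / (1 + 107.15 + 7.4131) = 1/115.57 = 0.008653

α₂ = 0.00865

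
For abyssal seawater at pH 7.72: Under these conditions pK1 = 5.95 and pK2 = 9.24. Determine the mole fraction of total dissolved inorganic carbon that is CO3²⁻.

α₂ = 1 / (1 + [H⁺]/K2 + [H⁺]²/(K1K2)) = 1 / (1 + 10^+1.52 + 10^-0.25)
   = 1 / (1 + 33.113 + 0.56234) = 1/34.675 = 0.02884

α₂ = 0.0288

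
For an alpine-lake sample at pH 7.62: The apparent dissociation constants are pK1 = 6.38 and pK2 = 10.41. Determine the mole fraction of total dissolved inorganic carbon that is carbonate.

α₂ = 1 / (1 + [H⁺]/K2 + [H⁺]²/(K1K2)) = 1 / (1 + 10^+2.79 + 10^+1.55)
   = 1 / (1 + 616.60 + 35.481) = 1/653.08 = 0.001531

α₂ = 0.00153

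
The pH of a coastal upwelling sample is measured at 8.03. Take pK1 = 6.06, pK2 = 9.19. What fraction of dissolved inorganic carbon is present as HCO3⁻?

α₁ = 0.926

α₁ = 1 / (1 + [H⁺]/K1 + K2/[H⁺]) = 1 / (1 + 10^-1.97 + 10^-1.16)
   = 1 / (1 + 0.010715 + 0.069183) = 1/1.0799 = 0.9260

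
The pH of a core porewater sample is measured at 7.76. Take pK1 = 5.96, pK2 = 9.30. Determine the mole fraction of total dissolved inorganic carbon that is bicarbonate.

α₁ = 0.957

α₁ = 1 / (1 + [H⁺]/K1 + K2/[H⁺]) = 1 / (1 + 10^-1.80 + 10^-1.54)
   = 1 / (1 + 0.015849 + 0.028840) = 1/1.0447 = 0.9572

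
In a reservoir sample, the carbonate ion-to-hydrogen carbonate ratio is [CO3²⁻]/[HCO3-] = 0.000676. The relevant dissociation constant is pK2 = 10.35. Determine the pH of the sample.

From K2 = [H⁺][CO3²⁻]/[HCO3-]:  pH = pK2 + log₁₀([CO3²⁻]/[HCO3-])
log₁₀(0.000676) = -3.170
pH = 10.35 + (-3.170) = 7.18

pH = 7.18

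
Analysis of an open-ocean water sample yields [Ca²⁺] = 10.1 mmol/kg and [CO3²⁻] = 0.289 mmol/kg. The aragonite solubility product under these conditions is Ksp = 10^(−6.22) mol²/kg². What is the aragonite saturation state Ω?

Ksp = 10^(−6.22) = 6.026×10^-7
Ω = [Ca²⁺][CO3²⁻]/Ksp = (10.1×10^-3)(0.289×10^-3) / 6.026×10^-7 = 4.84

Ω = 4.84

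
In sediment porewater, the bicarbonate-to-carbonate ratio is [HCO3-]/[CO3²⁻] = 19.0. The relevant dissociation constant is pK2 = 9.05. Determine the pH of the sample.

pH = 7.77

From K2 = [H⁺][CO3²⁻]/[HCO3-]:  pH = pK2 − log₁₀([HCO3-]/[CO3²⁻])
log₁₀(19.0) = +1.279
pH = 9.05 − (+1.279) = 7.77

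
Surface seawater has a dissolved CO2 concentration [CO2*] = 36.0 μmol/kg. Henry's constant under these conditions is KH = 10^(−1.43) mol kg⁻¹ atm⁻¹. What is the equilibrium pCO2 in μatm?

pCO2 = 969 μatm

KH = 10^(−1.43) = 3.715×10^-2 mol kg⁻¹ atm⁻¹
pCO2 = [CO2*]/KH = 36.0×10^-6 / 3.715×10^-2 = 9.69×10^-4 atm = 969 μatm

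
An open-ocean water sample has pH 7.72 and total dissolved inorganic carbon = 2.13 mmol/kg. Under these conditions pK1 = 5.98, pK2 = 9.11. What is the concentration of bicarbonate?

α₁ = 1 / (1 + [H⁺]/K1 + K2/[H⁺]) = 1 / (1 + 10^-1.74 + 10^-1.39)
   = 1 / (1 + 0.018197 + 0.040738) = 1/1.0589 = 0.9443
[HCO3⁻] = α₁ × DIC = 0.9443 × 2.13 = 2.01 mmol/kg

[HCO3⁻] = 2.01 mmol/kg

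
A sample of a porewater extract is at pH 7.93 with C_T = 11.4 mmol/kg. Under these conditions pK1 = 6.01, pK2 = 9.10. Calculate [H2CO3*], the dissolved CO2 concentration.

α₀ = 1 / (1 + K1/[H⁺] + K1K2/[H⁺]²) = 1 / (1 + 10^+1.92 + 10^+0.75)
   = 1 / (1 + 83.176 + 5.6234) = 1/89.800 = 0.01114
[CO2*] = α₀ × DIC = 0.01114 × 11.4 = 0.127 mmol/kg

[CO2*] = 0.127 mmol/kg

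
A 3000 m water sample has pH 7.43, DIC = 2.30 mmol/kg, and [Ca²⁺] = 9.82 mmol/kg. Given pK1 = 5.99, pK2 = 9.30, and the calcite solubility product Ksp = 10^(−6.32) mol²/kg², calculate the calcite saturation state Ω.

Ω = 0.606

α₂ = 1 / (1 + [H⁺]/K2 + [H⁺]²/(K1K2)) = 1 / (1 + 10^+1.87 + 10^+0.43)
   = 1 / (1 + 74.131 + 2.6915) = 1/77.823 = 0.01285
[CO3²⁻] = α₂ × DIC = 0.01285 × 2.30 = 0.02955 mmol/kg
Ksp = 10^(−6.32) = 4.786×10^-7
Ω = [Ca²⁺][CO3²⁻]/Ksp = (9.82×10^-3)(2.955×10^-5) / 4.786×10^-7 = 0.606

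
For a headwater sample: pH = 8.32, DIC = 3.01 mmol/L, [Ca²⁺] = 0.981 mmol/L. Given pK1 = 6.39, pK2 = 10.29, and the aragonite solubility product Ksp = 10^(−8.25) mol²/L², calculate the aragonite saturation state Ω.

α₂ = 1 / (1 + [H⁺]/K2 + [H⁺]²/(K1K2)) = 1 / (1 + 10^+1.97 + 10^+0.04)
   = 1 / (1 + 93.325 + 1.0965) = 1/95.422 = 0.01048
[CO3²⁻] = α₂ × DIC = 0.01048 × 3.01 = 0.03154 mmol/L
Ksp = 10^(−8.25) = 5.623×10^-9
Ω = [Ca²⁺][CO3²⁻]/Ksp = (0.981×10^-3)(3.154×10^-5) / 5.623×10^-9 = 5.50

Ω = 5.50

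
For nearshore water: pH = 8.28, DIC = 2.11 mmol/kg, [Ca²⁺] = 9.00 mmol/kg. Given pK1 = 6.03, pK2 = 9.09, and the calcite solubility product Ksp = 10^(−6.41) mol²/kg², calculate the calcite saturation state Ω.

α₂ = 1 / (1 + [H⁺]/K2 + [H⁺]²/(K1K2)) = 1 / (1 + 10^+0.81 + 10^-1.44)
   = 1 / (1 + 6.4565 + 0.036308) = 1/7.4929 = 0.1335
[CO3²⁻] = α₂ × DIC = 0.1335 × 2.11 = 0.2816 mmol/kg
Ksp = 10^(−6.41) = 3.890×10^-7
Ω = [Ca²⁺][CO3²⁻]/Ksp = (9.00×10^-3)(2.816×10^-4) / 3.890×10^-7 = 6.51

Ω = 6.51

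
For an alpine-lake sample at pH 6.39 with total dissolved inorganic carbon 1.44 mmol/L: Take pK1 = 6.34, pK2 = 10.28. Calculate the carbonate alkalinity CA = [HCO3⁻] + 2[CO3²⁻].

CA = 0.762 mmol/L

CA = [HCO3⁻] + 2[CO3²⁻] = (α₁ + 2α₂)·DIC
At pH 6.39: [H⁺]/K1 = 10^-0.05 = 0.89125, K2/[H⁺] = 10^-3.89 = 0.00012882
α₁ = 1/(1 + 0.89125 + 0.00012882) = 1/1.8914 = 0.5287; α₂ = α₁·K2/[H⁺] = 6.811×10^-5
α₁ + 2α₂ = 0.5289
CA = 0.5289 × 1.44 = 0.762 mmol/L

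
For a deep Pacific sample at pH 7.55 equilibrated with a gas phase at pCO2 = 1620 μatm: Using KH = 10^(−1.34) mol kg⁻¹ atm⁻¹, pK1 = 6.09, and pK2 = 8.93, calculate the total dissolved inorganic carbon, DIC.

DIC = 2.30 mmol/kg

[CO2*] = KH · pCO2 = 10^(−1.34) × 1620×10^-6 = 7.405×10^-5 mol/kg
α₀ = 1/(1 + K1/[H⁺] + K1K2/[H⁺]²) = 1/(1 + 10^+1.46 + 10^+0.08) = 0.03221
DIC = [CO2*]/α₀ = 7.405×10^-5 / 0.03221 = 2.30 mmol/kg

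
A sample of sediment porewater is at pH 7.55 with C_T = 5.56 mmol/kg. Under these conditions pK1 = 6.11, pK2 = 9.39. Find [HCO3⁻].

α₁ = 1 / (1 + [H⁺]/K1 + K2/[H⁺]) = 1 / (1 + 10^-1.44 + 10^-1.84)
   = 1 / (1 + 0.036308 + 0.014454) = 1/1.0508 = 0.9517
[HCO3⁻] = α₁ × DIC = 0.9517 × 5.56 = 5.29 mmol/kg

[HCO3⁻] = 5.29 mmol/kg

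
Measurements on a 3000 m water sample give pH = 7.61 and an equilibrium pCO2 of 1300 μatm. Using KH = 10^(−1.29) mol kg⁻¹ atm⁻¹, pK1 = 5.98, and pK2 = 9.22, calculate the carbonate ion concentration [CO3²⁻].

[CO2*] = KH · pCO2 = 10^(−1.29) × 1300×10^-6 = 6.667×10^-5 mol/kg
α₀ = 1/(1 + K1/[H⁺] + K1K2/[H⁺]²) = 1/(1 + 10^+1.63 + 10^+0.02) = 0.02237
DIC = [CO2*]/α₀ = 6.667×10^-5 / 0.02237 = 2.981 mmol/kg
[CO3²⁻] = α₂·DIC; α₂ = 0.02342, so [CO3²⁻] = 0.02342 × 2.981 = 0.0698 mmol/kg

[CO3²⁻] = 0.0698 mmol/kg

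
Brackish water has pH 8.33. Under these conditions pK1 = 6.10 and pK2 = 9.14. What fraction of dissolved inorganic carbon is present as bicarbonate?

α₁ = 0.861

α₁ = 1 / (1 + [H⁺]/K1 + K2/[H⁺]) = 1 / (1 + 10^-2.23 + 10^-0.81)
   = 1 / (1 + 0.0058884 + 0.15488) = 1/1.1608 = 0.8615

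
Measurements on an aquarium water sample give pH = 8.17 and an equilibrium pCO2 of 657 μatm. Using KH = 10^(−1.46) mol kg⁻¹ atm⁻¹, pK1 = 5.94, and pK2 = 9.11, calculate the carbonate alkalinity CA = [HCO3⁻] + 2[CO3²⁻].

[CO2*] = KH · pCO2 = 10^(−1.46) × 657×10^-6 = 2.278×10^-5 mol/kg
α₀ = 1/(1 + K1/[H⁺] + K1K2/[H⁺]²) = 1/(1 + 10^+2.23 + 10^+1.29) = 0.005254
DIC = [CO2*]/α₀ = 2.278×10^-5 / 0.005254 = 4.336 mmol/kg
CA = (α₁ + 2α₂)·DIC = (0.8923 + 2×0.1024) × 4.336 = 4.76 mmol/kg

CA = 4.76 mmol/kg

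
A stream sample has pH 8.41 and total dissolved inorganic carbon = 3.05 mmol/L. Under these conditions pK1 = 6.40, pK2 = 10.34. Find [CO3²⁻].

α₂ = 1 / (1 + [H⁺]/K2 + [H⁺]²/(K1K2)) = 1 / (1 + 10^+1.93 + 10^-0.08)
   = 1 / (1 + 85.114 + 0.83176) = 1/86.946 = 0.01150
[CO3²⁻] = α₂ × DIC = 0.01150 × 3.05 = 0.0351 mmol/L

[CO3²⁻] = 0.0351 mmol/L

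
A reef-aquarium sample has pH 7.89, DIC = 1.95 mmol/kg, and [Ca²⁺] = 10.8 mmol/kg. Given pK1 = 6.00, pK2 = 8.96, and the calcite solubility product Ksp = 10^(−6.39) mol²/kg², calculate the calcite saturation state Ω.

Ω = 4.01

α₂ = 1 / (1 + [H⁺]/K2 + [H⁺]²/(K1K2)) = 1 / (1 + 10^+1.07 + 10^-0.82)
   = 1 / (1 + 11.749 + 0.15136) = 1/12.900 = 0.07752
[CO3²⁻] = α₂ × DIC = 0.07752 × 1.95 = 0.1512 mmol/kg
Ksp = 10^(−6.39) = 4.074×10^-7
Ω = [Ca²⁺][CO3²⁻]/Ksp = (10.8×10^-3)(1.512×10^-4) / 4.074×10^-7 = 4.01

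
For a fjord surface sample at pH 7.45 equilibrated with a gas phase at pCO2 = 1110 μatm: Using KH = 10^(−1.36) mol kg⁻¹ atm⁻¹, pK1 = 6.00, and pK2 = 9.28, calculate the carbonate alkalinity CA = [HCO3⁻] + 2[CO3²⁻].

[CO2*] = KH · pCO2 = 10^(−1.36) × 1110×10^-6 = 4.845×10^-5 mol/kg
α₀ = 1/(1 + K1/[H⁺] + K1K2/[H⁺]²) = 1/(1 + 10^+1.45 + 10^-0.38) = 0.03378
DIC = [CO2*]/α₀ = 4.845×10^-5 / 0.03378 = 1.434 mmol/kg
CA = (α₁ + 2α₂)·DIC = (0.9521 + 2×0.01408) × 1.434 = 1.41 mmol/kg

CA = 1.41 mmol/kg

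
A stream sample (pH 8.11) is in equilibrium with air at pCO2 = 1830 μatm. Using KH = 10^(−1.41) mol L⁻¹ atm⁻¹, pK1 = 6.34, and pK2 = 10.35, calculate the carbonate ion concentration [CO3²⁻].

[CO3²⁻] = 0.0241 mmol/L

[CO2*] = KH · pCO2 = 10^(−1.41) × 1830×10^-6 = 7.120×10^-5 mol/L
α₀ = 1/(1 + K1/[H⁺] + K1K2/[H⁺]²) = 1/(1 + 10^+1.77 + 10^-0.47) = 0.01660
DIC = [CO2*]/α₀ = 7.120×10^-5 / 0.01660 = 4.288 mmol/L
[CO3²⁻] = α₂·DIC; α₂ = 0.005626, so [CO3²⁻] = 0.005626 × 4.288 = 0.0241 mmol/L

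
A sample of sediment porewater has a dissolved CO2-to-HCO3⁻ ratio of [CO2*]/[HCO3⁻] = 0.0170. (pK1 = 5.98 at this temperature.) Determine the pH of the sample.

From K1 = [H⁺][HCO3⁻]/[CO2*]:  pH = pK1 − log₁₀([CO2*]/[HCO3⁻])
log₁₀(0.0170) = -1.770
pH = 5.98 − (-1.770) = 7.75

pH = 7.75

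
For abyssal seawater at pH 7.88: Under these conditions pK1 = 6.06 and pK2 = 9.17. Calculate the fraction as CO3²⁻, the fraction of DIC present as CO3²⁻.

α₂ = 1 / (1 + [H⁺]/K2 + [H⁺]²/(K1K2)) = 1 / (1 + 10^+1.29 + 10^-0.53)
   = 1 / (1 + 19.498 + 0.29512) = 1/20.794 = 0.04809

α₂ = 0.0481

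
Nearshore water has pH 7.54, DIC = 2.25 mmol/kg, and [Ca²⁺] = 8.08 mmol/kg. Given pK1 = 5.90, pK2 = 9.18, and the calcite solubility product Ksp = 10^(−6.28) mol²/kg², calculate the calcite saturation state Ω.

Ω = 0.759

α₂ = 1 / (1 + [H⁺]/K2 + [H⁺]²/(K1K2)) = 1 / (1 + 10^+1.64 + 10^+0.00)
   = 1 / (1 + 43.652 + 1.0000) = 1/45.652 = 0.02191
[CO3²⁻] = α₂ × DIC = 0.02191 × 2.25 = 0.04929 mmol/kg
Ksp = 10^(−6.28) = 5.248×10^-7
Ω = [Ca²⁺][CO3²⁻]/Ksp = (8.08×10^-3)(4.929×10^-5) / 5.248×10^-7 = 0.759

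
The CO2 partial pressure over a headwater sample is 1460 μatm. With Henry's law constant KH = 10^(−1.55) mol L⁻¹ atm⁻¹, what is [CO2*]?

KH = 10^(−1.55) = 2.818×10^-2 mol L⁻¹ atm⁻¹
[CO2*] = KH · pCO2 = 2.818×10^-2 × 1460×10^-6 atm = 4.11×10^-5 mol/L

[CO2*] = 41.1 μmol/L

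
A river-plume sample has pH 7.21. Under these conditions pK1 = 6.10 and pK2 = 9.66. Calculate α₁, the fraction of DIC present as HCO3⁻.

α₁ = 0.925

α₁ = 1 / (1 + [H⁺]/K1 + K2/[H⁺]) = 1 / (1 + 10^-1.11 + 10^-2.45)
   = 1 / (1 + 0.077625 + 0.0035481) = 1/1.0812 = 0.9249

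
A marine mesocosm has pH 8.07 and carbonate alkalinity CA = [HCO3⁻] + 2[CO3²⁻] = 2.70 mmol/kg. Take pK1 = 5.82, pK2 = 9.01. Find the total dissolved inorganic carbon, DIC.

CA = [HCO3⁻] + 2[CO3²⁻] = (α₁ + 2α₂)·DIC
At pH 8.07: [H⁺]/K1 = 10^-2.25 = 0.0056234, K2/[H⁺] = 10^-0.94 = 0.11482
α₁ = 1/(1 + 0.0056234 + 0.11482) = 1/1.1204 = 0.8925; α₂ = α₁·K2/[H⁺] = 0.1025
α₁ + 2α₂ = 1.0975
DIC = CA / (α₁ + 2α₂) = 2.70 / 1.0975 = 2.46 mmol/kg

DIC = 2.46 mmol/kg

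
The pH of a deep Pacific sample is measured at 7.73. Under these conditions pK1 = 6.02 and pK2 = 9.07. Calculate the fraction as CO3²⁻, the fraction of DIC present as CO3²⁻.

α₂ = 0.0429

α₂ = 1 / (1 + [H⁺]/K2 + [H⁺]²/(K1K2)) = 1 / (1 + 10^+1.34 + 10^-0.37)
   = 1 / (1 + 21.878 + 0.42658) = 1/23.304 = 0.04291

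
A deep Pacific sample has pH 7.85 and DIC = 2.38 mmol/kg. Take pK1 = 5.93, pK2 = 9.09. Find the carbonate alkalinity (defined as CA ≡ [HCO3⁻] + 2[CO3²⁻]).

CA = [HCO3⁻] + 2[CO3²⁻] = (α₁ + 2α₂)·DIC
At pH 7.85: [H⁺]/K1 = 10^-1.92 = 0.012023, K2/[H⁺] = 10^-1.24 = 0.057544
α₁ = 1/(1 + 0.012023 + 0.057544) = 1/1.0696 = 0.9350; α₂ = α₁·K2/[H⁺] = 0.05380
α₁ + 2α₂ = 1.0426
CA = 1.0426 × 2.38 = 2.48 mmol/kg

CA = 2.48 mmol/kg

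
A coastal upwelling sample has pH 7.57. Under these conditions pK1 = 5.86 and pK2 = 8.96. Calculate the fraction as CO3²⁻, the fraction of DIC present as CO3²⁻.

α₂ = 1 / (1 + [H⁺]/K2 + [H⁺]²/(K1K2)) = 1 / (1 + 10^+1.39 + 10^-0.32)
   = 1 / (1 + 24.547 + 0.47863) = 1/26.026 = 0.03842

α₂ = 0.0384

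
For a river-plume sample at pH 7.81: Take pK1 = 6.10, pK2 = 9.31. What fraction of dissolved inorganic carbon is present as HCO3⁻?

α₁ = 1 / (1 + [H⁺]/K1 + K2/[H⁺]) = 1 / (1 + 10^-1.71 + 10^-1.50)
   = 1 / (1 + 0.019498 + 0.031623) = 1/1.0511 = 0.9514

α₁ = 0.951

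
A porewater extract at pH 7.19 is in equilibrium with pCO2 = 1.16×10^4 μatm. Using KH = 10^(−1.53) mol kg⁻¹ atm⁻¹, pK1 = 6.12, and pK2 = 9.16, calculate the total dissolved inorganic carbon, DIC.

[CO2*] = KH · pCO2 = 10^(−1.53) × 1.16×10^4×10^-6 = 3.423×10^-4 mol/kg
α₀ = 1/(1 + K1/[H⁺] + K1K2/[H⁺]²) = 1/(1 + 10^+1.07 + 10^-0.90) = 0.07767
DIC = [CO2*]/α₀ = 3.423×10^-4 / 0.07767 = 4.41 mmol/kg

DIC = 4.41 mmol/kg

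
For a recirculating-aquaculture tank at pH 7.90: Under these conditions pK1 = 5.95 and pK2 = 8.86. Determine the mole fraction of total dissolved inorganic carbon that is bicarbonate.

α₁ = 0.892

α₁ = 1 / (1 + [H⁺]/K1 + K2/[H⁺]) = 1 / (1 + 10^-1.95 + 10^-0.96)
   = 1 / (1 + 0.011220 + 0.10965) = 1/1.1209 = 0.8922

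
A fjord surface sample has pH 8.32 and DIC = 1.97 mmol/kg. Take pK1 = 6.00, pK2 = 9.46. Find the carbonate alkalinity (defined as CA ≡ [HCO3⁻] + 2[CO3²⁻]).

CA = [HCO3⁻] + 2[CO3²⁻] = (α₁ + 2α₂)·DIC
At pH 8.32: [H⁺]/K1 = 10^-2.32 = 0.0047863, K2/[H⁺] = 10^-1.14 = 0.072444
α₁ = 1/(1 + 0.0047863 + 0.072444) = 1/1.0772 = 0.9283; α₂ = α₁·K2/[H⁺] = 0.06725
α₁ + 2α₂ = 1.0628
CA = 1.0628 × 1.97 = 2.09 mmol/kg

CA = 2.09 mmol/kg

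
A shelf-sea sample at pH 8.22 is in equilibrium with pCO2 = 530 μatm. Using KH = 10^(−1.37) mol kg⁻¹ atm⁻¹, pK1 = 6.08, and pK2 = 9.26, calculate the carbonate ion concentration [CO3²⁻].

[CO3²⁻] = 0.285 mmol/kg

[CO2*] = KH · pCO2 = 10^(−1.37) × 530×10^-6 = 2.261×10^-5 mol/kg
α₀ = 1/(1 + K1/[H⁺] + K1K2/[H⁺]²) = 1/(1 + 10^+2.14 + 10^+1.10) = 0.006595
DIC = [CO2*]/α₀ = 2.261×10^-5 / 0.006595 = 3.428 mmol/kg
[CO3²⁻] = α₂·DIC; α₂ = 0.08303, so [CO3²⁻] = 0.08303 × 3.428 = 0.285 mmol/kg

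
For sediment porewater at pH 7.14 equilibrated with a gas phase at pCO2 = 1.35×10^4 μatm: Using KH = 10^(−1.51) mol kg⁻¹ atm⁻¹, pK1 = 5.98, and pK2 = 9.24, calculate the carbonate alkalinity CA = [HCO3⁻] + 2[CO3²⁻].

CA = 6.13 mmol/kg

[CO2*] = KH · pCO2 = 10^(−1.51) × 1.35×10^4×10^-6 = 4.172×10^-4 mol/kg
α₀ = 1/(1 + K1/[H⁺] + K1K2/[H⁺]²) = 1/(1 + 10^+1.16 + 10^-0.94) = 0.06423
DIC = [CO2*]/α₀ = 4.172×10^-4 / 0.06423 = 6.495 mmol/kg
CA = (α₁ + 2α₂)·DIC = (0.9284 + 2×0.007375) × 6.495 = 6.13 mmol/kg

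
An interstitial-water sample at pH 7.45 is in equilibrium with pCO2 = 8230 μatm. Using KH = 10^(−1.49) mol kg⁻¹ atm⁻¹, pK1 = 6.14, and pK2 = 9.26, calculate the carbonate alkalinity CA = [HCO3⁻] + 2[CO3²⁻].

[CO2*] = KH · pCO2 = 10^(−1.49) × 8230×10^-6 = 2.663×10^-4 mol/kg
α₀ = 1/(1 + K1/[H⁺] + K1K2/[H⁺]²) = 1/(1 + 10^+1.31 + 10^-0.50) = 0.04601
DIC = [CO2*]/α₀ = 2.663×10^-4 / 0.04601 = 5.788 mmol/kg
CA = (α₁ + 2α₂)·DIC = (0.9394 + 2×0.01455) × 5.788 = 5.61 mmol/kg

CA = 5.61 mmol/kg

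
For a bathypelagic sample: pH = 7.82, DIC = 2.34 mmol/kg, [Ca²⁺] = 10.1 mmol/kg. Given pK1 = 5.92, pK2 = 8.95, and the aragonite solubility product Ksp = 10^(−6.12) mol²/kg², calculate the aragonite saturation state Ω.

Ω = 2.13

α₂ = 1 / (1 + [H⁺]/K2 + [H⁺]²/(K1K2)) = 1 / (1 + 10^+1.13 + 10^-0.77)
   = 1 / (1 + 13.490 + 0.16982) = 1/14.659 = 0.06822
[CO3²⁻] = α₂ × DIC = 0.06822 × 2.34 = 0.1596 mmol/kg
Ksp = 10^(−6.12) = 7.586×10^-7
Ω = [Ca²⁺][CO3²⁻]/Ksp = (10.1×10^-3)(1.596×10^-4) / 7.586×10^-7 = 2.13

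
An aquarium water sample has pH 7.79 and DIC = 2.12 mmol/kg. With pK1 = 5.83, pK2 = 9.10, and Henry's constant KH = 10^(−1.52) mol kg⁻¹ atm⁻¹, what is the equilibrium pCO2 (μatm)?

α₀ = 1 / (1 + K1/[H⁺] + K1K2/[H⁺]²) = 1 / (1 + 10^+1.96 + 10^+0.65)
   = 1 / (1 + 91.201 + 4.4668) = 1/96.668 = 0.01034
[CO2*] = α₀ × DIC = 0.01034 × 2.12 = 0.02193 mmol/kg
pCO2 = [CO2*]/KH = 2.193×10^-5 / 3.020×10^-2 = 726 μatm

pCO2 = 726 μatm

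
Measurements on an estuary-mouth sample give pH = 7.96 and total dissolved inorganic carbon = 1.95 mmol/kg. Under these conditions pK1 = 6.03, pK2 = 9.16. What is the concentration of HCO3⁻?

α₁ = 1 / (1 + [H⁺]/K1 + K2/[H⁺]) = 1 / (1 + 10^-1.93 + 10^-1.20)
   = 1 / (1 + 0.011749 + 0.063096) = 1/1.0748 = 0.9304
[HCO3⁻] = α₁ × DIC = 0.9304 × 1.95 = 1.81 mmol/kg

[HCO3⁻] = 1.81 mmol/kg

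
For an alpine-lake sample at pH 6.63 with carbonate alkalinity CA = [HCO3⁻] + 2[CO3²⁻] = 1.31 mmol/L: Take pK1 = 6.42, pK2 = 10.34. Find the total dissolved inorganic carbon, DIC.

DIC = 2.12 mmol/L

CA = [HCO3⁻] + 2[CO3²⁻] = (α₁ + 2α₂)·DIC
At pH 6.63: [H⁺]/K1 = 10^-0.21 = 0.61660, K2/[H⁺] = 10^-3.71 = 0.00019498
α₁ = 1/(1 + 0.61660 + 0.00019498) = 1/1.6168 = 0.6185; α₂ = α₁·K2/[H⁺] = 0.0001206
α₁ + 2α₂ = 0.6188
DIC = CA / (α₁ + 2α₂) = 1.31 / 0.6188 = 2.12 mmol/L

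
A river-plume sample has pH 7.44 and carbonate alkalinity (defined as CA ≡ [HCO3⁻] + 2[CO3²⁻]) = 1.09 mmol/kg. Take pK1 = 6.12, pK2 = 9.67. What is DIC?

DIC = 1.14 mmol/kg

CA = [HCO3⁻] + 2[CO3²⁻] = (α₁ + 2α₂)·DIC
At pH 7.44: [H⁺]/K1 = 10^-1.32 = 0.047863, K2/[H⁺] = 10^-2.23 = 0.0058884
α₁ = 1/(1 + 0.047863 + 0.0058884) = 1/1.0538 = 0.9490; α₂ = α₁·K2/[H⁺] = 0.005588
α₁ + 2α₂ = 0.9602
DIC = CA / (α₁ + 2α₂) = 1.09 / 0.9602 = 1.14 mmol/kg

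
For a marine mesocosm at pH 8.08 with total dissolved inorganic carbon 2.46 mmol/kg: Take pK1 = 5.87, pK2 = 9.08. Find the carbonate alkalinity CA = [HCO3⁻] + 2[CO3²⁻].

CA = [HCO3⁻] + 2[CO3²⁻] = (α₁ + 2α₂)·DIC
At pH 8.08: [H⁺]/K1 = 10^-2.21 = 0.0061660, K2/[H⁺] = 10^-1.00 = 0.10000
α₁ = 1/(1 + 0.0061660 + 0.10000) = 1/1.1062 = 0.9040; α₂ = α₁·K2/[H⁺] = 0.09040
α₁ + 2α₂ = 1.0848
CA = 1.0848 × 2.46 = 2.67 mmol/kg

CA = 2.67 mmol/kg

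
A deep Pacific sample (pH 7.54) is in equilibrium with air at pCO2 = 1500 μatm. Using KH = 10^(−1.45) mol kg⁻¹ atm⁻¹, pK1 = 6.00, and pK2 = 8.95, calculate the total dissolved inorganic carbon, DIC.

DIC = 1.97 mmol/kg

[CO2*] = KH · pCO2 = 10^(−1.45) × 1500×10^-6 = 5.322×10^-5 mol/kg
α₀ = 1/(1 + K1/[H⁺] + K1K2/[H⁺]²) = 1/(1 + 10^+1.54 + 10^+0.13) = 0.02701
DIC = [CO2*]/α₀ = 5.322×10^-5 / 0.02701 = 1.97 mmol/kg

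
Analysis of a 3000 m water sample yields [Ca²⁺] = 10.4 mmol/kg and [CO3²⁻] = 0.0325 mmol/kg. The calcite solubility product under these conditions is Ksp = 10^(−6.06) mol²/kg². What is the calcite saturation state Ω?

Ksp = 10^(−6.06) = 8.710×10^-7
Ω = [Ca²⁺][CO3²⁻]/Ksp = (10.4×10^-3)(0.0325×10^-3) / 8.710×10^-7 = 0.388

Ω = 0.388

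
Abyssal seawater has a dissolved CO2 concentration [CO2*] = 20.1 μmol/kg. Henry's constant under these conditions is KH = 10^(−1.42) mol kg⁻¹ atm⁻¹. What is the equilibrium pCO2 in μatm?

pCO2 = 529 μatm

KH = 10^(−1.42) = 3.802×10^-2 mol kg⁻¹ atm⁻¹
pCO2 = [CO2*]/KH = 20.1×10^-6 / 3.802×10^-2 = 5.29×10^-4 atm = 529 μatm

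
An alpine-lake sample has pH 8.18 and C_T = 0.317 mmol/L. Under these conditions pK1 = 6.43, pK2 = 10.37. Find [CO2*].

α₀ = 1 / (1 + K1/[H⁺] + K1K2/[H⁺]²) = 1 / (1 + 10^+1.75 + 10^-0.44)
   = 1 / (1 + 56.234 + 0.36308) = 1/57.597 = 0.01736
[CO2*] = α₀ × DIC = 0.01736 × 0.317 = 0.00550 mmol/L = 5.50 μmol/L

[CO2*] = 5.50 μmol/L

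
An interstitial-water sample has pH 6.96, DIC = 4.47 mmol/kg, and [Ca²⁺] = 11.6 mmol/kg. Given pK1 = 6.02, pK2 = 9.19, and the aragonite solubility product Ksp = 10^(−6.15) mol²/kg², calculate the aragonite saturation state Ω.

Ω = 0.385

α₂ = 1 / (1 + [H⁺]/K2 + [H⁺]²/(K1K2)) = 1 / (1 + 10^+2.23 + 10^+1.29)
   = 1 / (1 + 169.82 + 19.498) = 1/190.32 = 0.005254
[CO3²⁻] = α₂ × DIC = 0.005254 × 4.47 = 0.02349 mmol/kg
Ksp = 10^(−6.15) = 7.079×10^-7
Ω = [Ca²⁺][CO3²⁻]/Ksp = (11.6×10^-3)(2.349×10^-5) / 7.079×10^-7 = 0.385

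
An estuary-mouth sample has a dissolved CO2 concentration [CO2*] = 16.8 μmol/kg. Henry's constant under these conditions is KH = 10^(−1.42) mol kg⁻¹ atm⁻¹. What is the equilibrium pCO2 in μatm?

pCO2 = 442 μatm

KH = 10^(−1.42) = 3.802×10^-2 mol kg⁻¹ atm⁻¹
pCO2 = [CO2*]/KH = 16.8×10^-6 / 3.802×10^-2 = 4.42×10^-4 atm = 442 μatm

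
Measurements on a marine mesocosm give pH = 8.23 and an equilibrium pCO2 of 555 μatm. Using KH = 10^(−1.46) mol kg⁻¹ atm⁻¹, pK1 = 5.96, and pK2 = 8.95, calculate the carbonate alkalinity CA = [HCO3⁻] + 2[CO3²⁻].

CA = 4.95 mmol/kg

[CO2*] = KH · pCO2 = 10^(−1.46) × 555×10^-6 = 1.924×10^-5 mol/kg
α₀ = 1/(1 + K1/[H⁺] + K1K2/[H⁺]²) = 1/(1 + 10^+2.27 + 10^+1.55) = 0.004491
DIC = [CO2*]/α₀ = 1.924×10^-5 / 0.004491 = 4.285 mmol/kg
CA = (α₁ + 2α₂)·DIC = (0.8362 + 2×0.1593) × 4.285 = 4.95 mmol/kg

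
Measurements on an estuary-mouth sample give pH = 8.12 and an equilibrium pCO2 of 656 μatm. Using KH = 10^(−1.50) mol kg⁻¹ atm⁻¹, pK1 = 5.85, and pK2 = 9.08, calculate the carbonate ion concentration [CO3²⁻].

[CO2*] = KH · pCO2 = 10^(−1.50) × 656×10^-6 = 2.074×10^-5 mol/kg
α₀ = 1/(1 + K1/[H⁺] + K1K2/[H⁺]²) = 1/(1 + 10^+2.27 + 10^+1.31) = 0.004816
DIC = [CO2*]/α₀ = 2.074×10^-5 / 0.004816 = 4.307 mmol/kg
[CO3²⁻] = α₂·DIC; α₂ = 0.09834, so [CO3²⁻] = 0.09834 × 4.307 = 0.424 mmol/kg

[CO3²⁻] = 0.424 mmol/kg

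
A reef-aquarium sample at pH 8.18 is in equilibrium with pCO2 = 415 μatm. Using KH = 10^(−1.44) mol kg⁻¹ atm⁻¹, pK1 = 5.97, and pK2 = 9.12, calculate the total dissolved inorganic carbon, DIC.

[CO2*] = KH · pCO2 = 10^(−1.44) × 415×10^-6 = 1.507×10^-5 mol/kg
α₀ = 1/(1 + K1/[H⁺] + K1K2/[H⁺]²) = 1/(1 + 10^+2.21 + 10^+1.27) = 0.005500
DIC = [CO2*]/α₀ = 1.507×10^-5 / 0.005500 = 2.74 mmol/kg

DIC = 2.74 mmol/kg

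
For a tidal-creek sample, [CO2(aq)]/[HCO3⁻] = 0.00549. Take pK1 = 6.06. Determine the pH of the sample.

From K1 = [H⁺][HCO3⁻]/[CO2(aq)]:  pH = pK1 − log₁₀([CO2(aq)]/[HCO3⁻])
log₁₀(0.00549) = -2.260
pH = 6.06 − (-2.260) = 8.32

pH = 8.32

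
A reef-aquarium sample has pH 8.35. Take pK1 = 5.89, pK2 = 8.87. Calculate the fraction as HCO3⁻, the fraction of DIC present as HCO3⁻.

α₁ = 0.766

α₁ = 1 / (1 + [H⁺]/K1 + K2/[H⁺]) = 1 / (1 + 10^-2.46 + 10^-0.52)
   = 1 / (1 + 0.0034674 + 0.30200) = 1/1.3055 = 0.7660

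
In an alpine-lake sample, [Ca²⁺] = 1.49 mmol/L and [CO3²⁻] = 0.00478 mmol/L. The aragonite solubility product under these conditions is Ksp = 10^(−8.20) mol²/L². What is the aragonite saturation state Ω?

Ω = 1.13

Ksp = 10^(−8.20) = 6.310×10^-9
Ω = [Ca²⁺][CO3²⁻]/Ksp = (1.49×10^-3)(0.00478×10^-3) / 6.310×10^-9 = 1.13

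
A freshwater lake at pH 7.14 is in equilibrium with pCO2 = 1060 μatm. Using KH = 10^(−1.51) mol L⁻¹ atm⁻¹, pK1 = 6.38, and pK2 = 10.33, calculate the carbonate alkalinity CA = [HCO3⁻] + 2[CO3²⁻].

CA = 0.189 mmol/L

[CO2*] = KH · pCO2 = 10^(−1.51) × 1060×10^-6 = 3.276×10^-5 mol/L
α₀ = 1/(1 + K1/[H⁺] + K1K2/[H⁺]²) = 1/(1 + 10^+0.76 + 10^-2.43) = 0.1480
DIC = [CO2*]/α₀ = 3.276×10^-5 / 0.1480 = 0.2214 mmol/L
CA = (α₁ + 2α₂)·DIC = (0.8515 + 2×0.0005498) × 0.2214 = 0.189 mmol/L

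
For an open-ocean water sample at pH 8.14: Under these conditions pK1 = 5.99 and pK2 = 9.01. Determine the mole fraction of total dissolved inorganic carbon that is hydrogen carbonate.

α₁ = 1 / (1 + [H⁺]/K1 + K2/[H⁺]) = 1 / (1 + 10^-2.15 + 10^-0.87)
   = 1 / (1 + 0.0070795 + 0.13490) = 1/1.1420 = 0.8757

α₁ = 0.876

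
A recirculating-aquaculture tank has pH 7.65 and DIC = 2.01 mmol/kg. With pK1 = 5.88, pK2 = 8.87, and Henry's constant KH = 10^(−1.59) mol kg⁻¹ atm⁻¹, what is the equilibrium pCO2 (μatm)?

α₀ = 1 / (1 + K1/[H⁺] + K1K2/[H⁺]²) = 1 / (1 + 10^+1.77 + 10^+0.55)
   = 1 / (1 + 58.884 + 3.5481) = 1/63.432 = 0.01576
[CO2*] = α₀ × DIC = 0.01576 × 2.01 = 0.03169 mmol/kg
pCO2 = [CO2*]/KH = 3.169×10^-5 / 2.570×10^-2 = 1230 μatm

pCO2 = 1230 μatm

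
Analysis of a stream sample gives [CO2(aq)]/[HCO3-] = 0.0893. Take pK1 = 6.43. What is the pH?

From K1 = [H⁺][HCO3-]/[CO2(aq)]:  pH = pK1 − log₁₀([CO2(aq)]/[HCO3-])
log₁₀(0.0893) = -1.049
pH = 6.43 − (-1.049) = 7.48

pH = 7.48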